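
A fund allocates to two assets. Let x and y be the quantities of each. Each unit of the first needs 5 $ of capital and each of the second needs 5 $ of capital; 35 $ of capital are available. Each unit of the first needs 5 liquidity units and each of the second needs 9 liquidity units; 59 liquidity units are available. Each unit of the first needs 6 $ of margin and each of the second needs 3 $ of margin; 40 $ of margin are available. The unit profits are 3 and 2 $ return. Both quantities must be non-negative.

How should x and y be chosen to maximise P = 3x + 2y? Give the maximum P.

x = 19/3, y = 2/3, maximum P = 61/3

Extreme points and P = 3x + 2y:
  (0, 0) → P = 0
  (0, 59/9) → P = 118/9
  (20/3, 0) → P = 20
  (1, 6) → P = 15
  (19/3, 2/3) → P = 61/3

The binding constraints are 5x + 5y = 35 and 6x + 3y = 40.
Solving simultaneously gives x = 19/3, y = 2/3.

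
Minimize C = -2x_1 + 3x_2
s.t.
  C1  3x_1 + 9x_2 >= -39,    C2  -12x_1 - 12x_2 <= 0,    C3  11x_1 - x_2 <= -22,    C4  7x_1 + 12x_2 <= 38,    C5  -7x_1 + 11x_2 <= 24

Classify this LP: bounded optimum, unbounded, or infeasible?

infeasible

The boundaries 3x_1 + 9x_2 = -39 and -12x_1 - 12x_2 = 0 meet at (13/2, -13/2), but that point violates 11x_1 - x_2 ≤ -22. Every candidate vertex is excluded by some other constraint, so the feasible region is empty.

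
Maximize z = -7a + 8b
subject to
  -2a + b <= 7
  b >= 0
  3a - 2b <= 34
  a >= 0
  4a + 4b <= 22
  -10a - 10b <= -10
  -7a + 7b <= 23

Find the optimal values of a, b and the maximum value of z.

Extreme points and z = -7a + 8b:
  (11/2, 0) → z = -77/2
  (1, 0) → z = -7
  (0, 1) → z = 8
  (0, 23/7) → z = 184/7
  (31/28, 123/28) → z = 767/28

The optimum lies where 4a + 4b = 22 and -7a + 7b = 23.
Solving simultaneously gives a = 31/28, b = 123/28.

a = 31/28, b = 123/28, maximum z = 767/28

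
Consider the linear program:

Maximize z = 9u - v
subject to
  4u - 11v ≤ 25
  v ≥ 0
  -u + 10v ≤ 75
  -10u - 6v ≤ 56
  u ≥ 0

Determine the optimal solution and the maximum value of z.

Extreme points and z = 9u - v:
  (25/4, 0) → z = 225/4
  (1075/29, 325/29) → z = 9350/29
  (0, 0) → z = 0
  (0, 15/2) → z = -15/2

u = 1075/29, v = 325/29, maximum z = 9350/29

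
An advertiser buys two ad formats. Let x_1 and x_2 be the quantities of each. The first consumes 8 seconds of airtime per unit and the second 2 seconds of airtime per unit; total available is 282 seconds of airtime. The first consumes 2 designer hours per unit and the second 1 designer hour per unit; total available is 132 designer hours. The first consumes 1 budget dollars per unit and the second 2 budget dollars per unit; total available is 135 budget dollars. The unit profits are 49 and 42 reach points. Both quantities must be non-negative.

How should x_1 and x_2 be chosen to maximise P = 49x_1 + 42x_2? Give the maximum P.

x_1 = 21, x_2 = 57, maximum P = 3423

Feasible corners and P = 49x_1 + 42x_2:
  (0, 0) → P = 0
  (0, 135/2) → P = 2835
  (141/4, 0) → P = 6909/4
  (21, 57) → P = 3423

The binding constraints are 8x_1 + 2x_2 = 282 and x_1 + 2x_2 = 135.
Solving simultaneously gives x_1 = 21, x_2 = 57.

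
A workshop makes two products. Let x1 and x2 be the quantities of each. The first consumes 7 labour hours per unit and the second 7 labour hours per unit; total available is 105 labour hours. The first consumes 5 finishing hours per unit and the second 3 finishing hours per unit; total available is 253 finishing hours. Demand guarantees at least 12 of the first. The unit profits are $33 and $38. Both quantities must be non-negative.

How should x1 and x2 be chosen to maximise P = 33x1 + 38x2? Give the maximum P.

x1 = 12, x2 = 3, maximum P = 510

Feasible corners and P = 33x1 + 38x2:
  (15, 0) → P = 495
  (12, 0) → P = 396
  (12, 3) → P = 510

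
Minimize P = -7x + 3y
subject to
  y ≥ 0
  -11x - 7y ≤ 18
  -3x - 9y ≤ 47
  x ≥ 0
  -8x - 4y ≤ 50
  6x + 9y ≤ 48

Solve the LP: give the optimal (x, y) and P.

x = 8, y = 0, minimum P = -56

Feasible corners and P = -7x + 3y:
  (0, 0) → P = 0
  (8, 0) → P = -56
  (0, 16/3) → P = 16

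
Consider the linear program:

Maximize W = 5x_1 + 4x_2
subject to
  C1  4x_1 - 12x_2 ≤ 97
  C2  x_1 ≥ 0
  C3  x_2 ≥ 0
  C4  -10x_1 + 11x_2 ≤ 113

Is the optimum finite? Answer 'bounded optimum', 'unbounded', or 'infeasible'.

unbounded

From the feasible point (97/4, 0), moving in the direction (12, 4) keeps every constraint satisfied while W increases without bound.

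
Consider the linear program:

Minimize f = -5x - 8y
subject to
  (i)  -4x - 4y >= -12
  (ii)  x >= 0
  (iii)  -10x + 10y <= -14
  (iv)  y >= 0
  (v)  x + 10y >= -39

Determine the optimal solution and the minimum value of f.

The optimum lies where -4x - 4y = -12 and -10x + 10y = -14.
Solving simultaneously gives x = 11/5, y = 4/5.

x = 11/5, y = 4/5, minimum f = -87/5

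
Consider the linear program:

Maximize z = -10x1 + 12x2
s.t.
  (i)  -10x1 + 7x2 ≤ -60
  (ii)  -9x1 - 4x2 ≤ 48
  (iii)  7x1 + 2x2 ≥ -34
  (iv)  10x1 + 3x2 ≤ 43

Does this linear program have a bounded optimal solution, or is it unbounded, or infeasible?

bounded optimum

Vertices and z = -10x1 + 12x2:
  (-96/103, -1020/103) → z = -11280/103
  (481/100, -17/10) → z = -137/2
  (316/13, -867/13) → z = -13564/13
The feasible region has finitely many vertices and no improving ray; the maximum is -137/2 at (481/100, -17/10).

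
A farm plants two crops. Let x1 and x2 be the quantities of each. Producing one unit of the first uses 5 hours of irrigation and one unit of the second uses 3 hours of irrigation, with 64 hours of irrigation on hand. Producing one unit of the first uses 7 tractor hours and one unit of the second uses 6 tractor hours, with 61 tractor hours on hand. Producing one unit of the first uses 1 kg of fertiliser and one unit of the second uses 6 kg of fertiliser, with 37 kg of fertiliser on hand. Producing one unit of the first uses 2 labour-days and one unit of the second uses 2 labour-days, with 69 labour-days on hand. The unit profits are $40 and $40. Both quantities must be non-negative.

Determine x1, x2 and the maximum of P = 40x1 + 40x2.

x1 = 4, x2 = 11/2, maximum P = 380

Feasible corners and P = 40x1 + 40x2:
  (0, 0) → P = 0
  (0, 37/6) → P = 740/3
  (61/7, 0) → P = 2440/7
  (4, 11/2) → P = 380

At the optimal vertex, 7x1 + 6x2 = 61 and x1 + 6x2 = 37.
Solving simultaneously gives x1 = 4, x2 = 11/2.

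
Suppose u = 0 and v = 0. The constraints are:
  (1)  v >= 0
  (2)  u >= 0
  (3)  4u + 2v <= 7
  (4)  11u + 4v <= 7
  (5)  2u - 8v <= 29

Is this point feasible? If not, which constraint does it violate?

(1): 0 ≥ 0 ✓
(2): 0 ≥ 0 ✓
(3): 0 ≤ 7 ✓
(4): 0 ≤ 7 ✓
(5): 0 ≤ 29 ✓

feasible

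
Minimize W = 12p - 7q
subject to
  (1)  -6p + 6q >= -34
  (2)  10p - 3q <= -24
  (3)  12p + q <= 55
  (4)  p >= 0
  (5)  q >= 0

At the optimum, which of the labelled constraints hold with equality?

(3) and (4)

Corner points and W = 12p - 7q:
  (141/46, 419/23) → W = -2087/23
  (0, 8) → W = -56
  (0, 55) → W = -385

The minimum is at (0, 55). Substituting into each constraint, equality holds for (3) and (4); the remaining constraints have slack.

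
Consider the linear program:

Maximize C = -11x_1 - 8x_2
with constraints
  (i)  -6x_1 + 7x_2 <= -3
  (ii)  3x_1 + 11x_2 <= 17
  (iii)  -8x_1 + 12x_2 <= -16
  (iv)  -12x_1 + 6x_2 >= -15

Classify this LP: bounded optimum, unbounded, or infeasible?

unbounded

From the feasible point (-19/4, -9/2), moving in the direction (-6, -12) keeps every constraint satisfied while C increases without bound.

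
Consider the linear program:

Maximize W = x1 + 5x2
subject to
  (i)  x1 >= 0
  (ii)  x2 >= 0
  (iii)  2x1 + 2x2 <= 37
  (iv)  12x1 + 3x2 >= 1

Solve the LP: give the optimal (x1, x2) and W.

x1 = 0, x2 = 37/2, maximum W = 185/2

Extreme points and W = x1 + 5x2:
  (0, 37/2) → W = 185/2
  (0, 1/3) → W = 5/3
  (37/2, 0) → W = 37/2
  (1/12, 0) → W = 1/12

The optimum lies where x1 = 0 and 2x1 + 2x2 = 37.
Solving simultaneously gives x1 = 0, x2 = 37/2.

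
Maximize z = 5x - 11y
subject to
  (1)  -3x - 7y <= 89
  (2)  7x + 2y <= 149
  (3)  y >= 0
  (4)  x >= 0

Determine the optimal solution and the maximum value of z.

x = 149/7, y = 0, maximum z = 745/7

Feasible corners and z = 5x - 11y:
  (149/7, 0) → z = 745/7
  (0, 149/2) → z = -1639/2
  (0, 0) → z = 0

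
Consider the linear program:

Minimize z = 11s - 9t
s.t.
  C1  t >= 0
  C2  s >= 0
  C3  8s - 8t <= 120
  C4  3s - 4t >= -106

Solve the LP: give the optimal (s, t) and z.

s = 0, t = 53/2, minimum z = -477/2

Corner points and z = 11s - 9t:
  (0, 0) → z = 0
  (15, 0) → z = 165
  (0, 53/2) → z = -477/2
  (166, 151) → z = 467

The optimum lies where s = 0 and 3s - 4t = -106.
Solving simultaneously gives s = 0, t = 53/2.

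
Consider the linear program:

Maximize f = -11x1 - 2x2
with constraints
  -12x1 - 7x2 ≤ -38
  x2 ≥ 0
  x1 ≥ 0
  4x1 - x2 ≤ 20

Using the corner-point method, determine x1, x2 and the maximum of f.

x1 = 0, x2 = 38/7, maximum f = -76/7

Feasible corners and f = -11x1 - 2x2:
  (19/6, 0) → f = -209/6
  (0, 38/7) → f = -76/7
  (5, 0) → f = -55
The feasible region is unbounded (it extends along (0, 1), (1, 4)), but f strictly decreases along every unbounded feasible direction, so there is no improving ray and the maximum is attained at a vertex.

The optimum lies where -12x1 - 7x2 = -38 and x1 = 0.
Solving simultaneously gives x1 = 0, x2 = 38/7.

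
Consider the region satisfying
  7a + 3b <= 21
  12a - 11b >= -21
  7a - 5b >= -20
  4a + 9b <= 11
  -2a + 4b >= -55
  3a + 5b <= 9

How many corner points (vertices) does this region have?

5

The feasible vertices (each the meet of two boundaries and inside every other half-plane) are:
  (52/17, -7/51)
  (249/34, -343/34)
  (-115/17, -93/17)
  (-17/38, 27/19)
  (-355/18, -425/18)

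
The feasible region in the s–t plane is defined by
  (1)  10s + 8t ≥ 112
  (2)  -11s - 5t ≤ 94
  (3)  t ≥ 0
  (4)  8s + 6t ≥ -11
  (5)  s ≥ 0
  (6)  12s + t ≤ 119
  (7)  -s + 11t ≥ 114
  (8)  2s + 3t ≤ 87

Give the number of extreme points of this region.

5

Of the 28 pairwise boundary intersections, those satisfying every inequality are:
  (0, 14)
  (160/59, 626/59)
  (0, 29)
  (1195/133, 1487/133)
  (135/17, 403/17)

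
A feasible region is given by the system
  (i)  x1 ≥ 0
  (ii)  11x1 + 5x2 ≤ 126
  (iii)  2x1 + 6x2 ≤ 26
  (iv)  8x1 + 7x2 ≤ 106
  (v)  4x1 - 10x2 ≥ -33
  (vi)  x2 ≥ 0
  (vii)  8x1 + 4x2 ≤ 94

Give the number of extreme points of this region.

5

The feasible vertices (each the meet of two boundaries and inside every other half-plane) are:
  (0, 33/10)
  (0, 0)
  (313/28, 17/28)
  (126/11, 0)
  (31/22, 85/22)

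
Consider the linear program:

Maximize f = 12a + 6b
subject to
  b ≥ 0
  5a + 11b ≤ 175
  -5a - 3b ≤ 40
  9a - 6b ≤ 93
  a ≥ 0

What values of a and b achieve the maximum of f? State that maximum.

Vertices and f = 12a + 6b:
  (31/3, 0) → f = 124
  (0, 0) → f = 0
  (691/43, 370/43) → f = 10512/43
  (0, 175/11) → f = 1050/11

At the optimal vertex, 5a + 11b = 175 and 9a - 6b = 93.
Solving simultaneously gives a = 691/43, b = 370/43.

a = 691/43, b = 370/43, maximum f = 10512/43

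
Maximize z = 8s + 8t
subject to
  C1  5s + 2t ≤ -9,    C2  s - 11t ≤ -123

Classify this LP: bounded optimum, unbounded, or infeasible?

unbounded

From the feasible point (-115/19, 202/19), moving in the direction (-2, 5) keeps every constraint satisfied while z increases without bound.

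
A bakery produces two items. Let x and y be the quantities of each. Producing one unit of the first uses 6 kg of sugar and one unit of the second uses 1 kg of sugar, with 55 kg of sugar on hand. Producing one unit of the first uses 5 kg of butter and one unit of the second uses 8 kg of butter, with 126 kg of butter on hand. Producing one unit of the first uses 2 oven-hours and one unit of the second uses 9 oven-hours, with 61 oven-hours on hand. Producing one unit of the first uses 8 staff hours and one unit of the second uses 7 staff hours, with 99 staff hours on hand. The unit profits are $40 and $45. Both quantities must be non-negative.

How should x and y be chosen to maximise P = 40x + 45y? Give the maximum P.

Corner points and P = 40x + 45y:
  (0, 0) → P = 0
  (0, 61/9) → P = 305
  (55/6, 0) → P = 1100/3
  (143/17, 77/17) → P = 9185/17
  (8, 5) → P = 545

At the optimal vertex, 2x + 9y = 61 and 8x + 7y = 99.
Solving simultaneously gives x = 8, y = 5.

x = 8, y = 5, maximum P = 545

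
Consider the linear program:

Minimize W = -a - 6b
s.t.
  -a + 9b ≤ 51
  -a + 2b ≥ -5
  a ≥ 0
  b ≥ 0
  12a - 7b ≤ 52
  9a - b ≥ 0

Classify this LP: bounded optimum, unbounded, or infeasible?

bounded optimum

Vertices and W = -a - 6b:
  (825/101, 664/101) → W = -4809/101
  (51/80, 459/80) → W = -561/16
  (0, 0) → W = 0
  (13/3, 0) → W = -13/3
The feasible region has finitely many vertices and no improving ray; the minimum is -4809/101 at (825/101, 664/101).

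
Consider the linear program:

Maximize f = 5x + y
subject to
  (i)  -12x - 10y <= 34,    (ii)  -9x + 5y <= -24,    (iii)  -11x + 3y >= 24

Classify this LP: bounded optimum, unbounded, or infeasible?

The boundaries -12x - 10y = 34 and -9x + 5y = -24 meet at (7/15, -99/25), but that point violates -11x + 3y ≥ 24. Every candidate vertex is excluded by some other constraint, so the feasible region is empty.

infeasible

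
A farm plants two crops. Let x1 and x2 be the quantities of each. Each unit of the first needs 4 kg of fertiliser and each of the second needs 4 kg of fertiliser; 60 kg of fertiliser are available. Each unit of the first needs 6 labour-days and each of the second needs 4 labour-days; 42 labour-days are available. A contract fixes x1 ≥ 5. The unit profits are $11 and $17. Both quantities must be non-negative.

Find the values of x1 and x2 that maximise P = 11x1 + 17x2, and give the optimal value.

x1 = 5, x2 = 3, maximum P = 106

Vertices and P = 11x1 + 17x2:
  (7, 0) → P = 77
  (5, 0) → P = 55
  (5, 3) → P = 106

The binding constraints are 6x1 + 4x2 = 42 and x1 = 5.
Solving simultaneously gives x1 = 5, x2 = 3.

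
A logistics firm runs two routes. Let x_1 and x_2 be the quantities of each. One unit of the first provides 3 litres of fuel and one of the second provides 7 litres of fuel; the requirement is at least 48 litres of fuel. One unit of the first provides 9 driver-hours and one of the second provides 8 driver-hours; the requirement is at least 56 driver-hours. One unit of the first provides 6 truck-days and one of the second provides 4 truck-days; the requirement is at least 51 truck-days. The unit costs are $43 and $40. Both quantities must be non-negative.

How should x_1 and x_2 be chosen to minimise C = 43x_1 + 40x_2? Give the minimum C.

x_1 = 11/2, x_2 = 9/2, minimum C = 833/2

The feasible region is unbounded (it extends along (0, 1), (1, 0)), but C strictly increases along every unbounded feasible direction, so there is no improving ray and the minimum is attained at a vertex.

The binding constraints are 3x_1 + 7x_2 = 48 and 6x_1 + 4x_2 = 51.
Solving simultaneously gives x_1 = 11/2, x_2 = 9/2.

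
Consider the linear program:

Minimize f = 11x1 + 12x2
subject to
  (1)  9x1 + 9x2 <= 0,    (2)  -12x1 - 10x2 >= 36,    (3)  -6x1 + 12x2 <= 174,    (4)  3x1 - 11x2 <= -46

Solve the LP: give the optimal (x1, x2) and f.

x1 = -227/5, x2 = -41/5, minimum f = -2989/5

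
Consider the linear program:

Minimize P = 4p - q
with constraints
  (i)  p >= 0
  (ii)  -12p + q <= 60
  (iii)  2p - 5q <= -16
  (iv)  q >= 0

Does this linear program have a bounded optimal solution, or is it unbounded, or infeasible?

From the feasible point (0, 60), moving in the direction (1, 12) keeps every constraint satisfied while P decreases without bound.

unbounded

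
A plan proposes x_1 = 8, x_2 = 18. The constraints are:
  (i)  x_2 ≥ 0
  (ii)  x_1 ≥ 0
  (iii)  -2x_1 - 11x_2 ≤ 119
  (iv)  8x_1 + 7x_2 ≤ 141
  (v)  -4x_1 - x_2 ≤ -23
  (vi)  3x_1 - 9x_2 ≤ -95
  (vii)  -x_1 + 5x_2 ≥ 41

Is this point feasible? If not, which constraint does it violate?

not feasible — violates (iv)

Constraint (iv): 8x_1 + 7x_2 = 190, which is not ≤ 141. All other constraints are satisfied.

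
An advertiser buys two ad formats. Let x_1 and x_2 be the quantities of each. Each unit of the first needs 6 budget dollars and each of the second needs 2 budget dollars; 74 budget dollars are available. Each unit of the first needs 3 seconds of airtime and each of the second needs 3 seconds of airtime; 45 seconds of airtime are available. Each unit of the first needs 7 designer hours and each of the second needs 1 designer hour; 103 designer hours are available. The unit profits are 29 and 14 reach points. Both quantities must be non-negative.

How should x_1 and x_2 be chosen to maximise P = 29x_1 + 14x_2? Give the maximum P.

x_1 = 11, x_2 = 4, maximum P = 375

Extreme points and P = 29x_1 + 14x_2:
  (0, 0) → P = 0
  (0, 15) → P = 210
  (37/3, 0) → P = 1073/3
  (11, 4) → P = 375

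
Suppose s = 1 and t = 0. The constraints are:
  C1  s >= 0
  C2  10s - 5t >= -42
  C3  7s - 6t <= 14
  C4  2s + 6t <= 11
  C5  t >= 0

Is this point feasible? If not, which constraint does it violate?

C1: 1 ≥ 0 ✓
C2: 10 ≥ -42 ✓
C3: 7 ≤ 14 ✓
C4: 2 ≤ 11 ✓
C5: 0 ≥ 0 ✓

feasible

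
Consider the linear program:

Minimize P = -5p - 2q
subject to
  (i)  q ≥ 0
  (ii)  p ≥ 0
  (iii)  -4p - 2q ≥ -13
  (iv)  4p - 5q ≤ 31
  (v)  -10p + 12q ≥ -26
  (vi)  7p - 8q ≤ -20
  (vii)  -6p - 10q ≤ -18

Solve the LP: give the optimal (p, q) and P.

Vertices and P = -5p - 2q:
  (0, 13/2) → P = -13
  (0, 5/2) → P = -5
  (32/23, 171/46) → P = -331/23

p = 32/23, q = 171/46, minimum P = -331/23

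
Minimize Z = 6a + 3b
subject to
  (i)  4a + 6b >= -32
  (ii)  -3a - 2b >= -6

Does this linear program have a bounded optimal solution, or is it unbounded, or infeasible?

unbounded

From the feasible point (10, -12), moving in the direction (-6, 4) keeps every constraint satisfied while Z decreases without bound.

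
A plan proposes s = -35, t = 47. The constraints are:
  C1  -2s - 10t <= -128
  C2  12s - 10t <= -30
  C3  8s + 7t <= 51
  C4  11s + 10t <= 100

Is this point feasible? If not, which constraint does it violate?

C1: -400 ≤ -128 ✓
C2: -890 ≤ -30 ✓
C3: 49 ≤ 51 ✓
C4: 85 ≤ 100 ✓

feasible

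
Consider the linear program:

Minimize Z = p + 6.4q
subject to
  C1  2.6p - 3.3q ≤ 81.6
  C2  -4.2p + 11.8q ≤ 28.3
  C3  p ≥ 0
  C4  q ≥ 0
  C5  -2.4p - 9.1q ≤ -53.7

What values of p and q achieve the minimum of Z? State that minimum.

Corner points and Z = p + 6.4q:
  (105627/1682, 20815/841) → Z = 372059/1682
  (408/13, 0) → Z = 408/13
  (37613/6654, 4891/1109) → Z = 1127137/33270
  (179/8, 0) → Z = 179/8

At the optimal vertex, q = 0 and -2.4p - 9.1q = -53.7.
Solving simultaneously gives p = 179/8, q = 0.

p = 22.375, q = 0, minimum Z = 22.375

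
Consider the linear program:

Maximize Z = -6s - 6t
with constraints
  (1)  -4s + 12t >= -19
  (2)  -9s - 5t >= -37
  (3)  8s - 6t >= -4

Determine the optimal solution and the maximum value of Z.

s = -9/4, t = -7/3, maximum Z = 55/2

The optimum lies where -4s + 12t = -19 and 8s - 6t = -4.
Solving simultaneously gives s = -9/4, t = -7/3.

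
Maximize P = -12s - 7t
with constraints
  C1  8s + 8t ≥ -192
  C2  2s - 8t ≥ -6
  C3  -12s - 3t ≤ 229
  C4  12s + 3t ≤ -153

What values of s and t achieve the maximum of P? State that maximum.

Corner points and P = -12s - 7t:
  (-157/9, -59/9) → P = 2297/9
  (-9, -15) → P = 213
  (-925/51, -193/51) → P = 12451/51
  (-207/17, -39/17) → P = 2757/17

s = -157/9, t = -59/9, maximum P = 2297/9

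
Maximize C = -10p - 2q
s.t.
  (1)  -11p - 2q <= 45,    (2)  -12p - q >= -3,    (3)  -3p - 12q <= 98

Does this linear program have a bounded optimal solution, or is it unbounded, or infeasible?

Vertices and C = -10p - 2q:
  (-172/63, -943/126) → C = 2663/63
  (134/141, -395/47) → C = 1030/141
The feasible region has finitely many vertices and no improving ray; the maximum is 2663/63 at (-172/63, -943/126).

bounded optimum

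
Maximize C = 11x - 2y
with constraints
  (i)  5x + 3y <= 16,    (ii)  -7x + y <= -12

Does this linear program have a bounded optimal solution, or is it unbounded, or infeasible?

unbounded

From the feasible point (2, 2), moving in the direction (3, -5) keeps every constraint satisfied while C increases without bound.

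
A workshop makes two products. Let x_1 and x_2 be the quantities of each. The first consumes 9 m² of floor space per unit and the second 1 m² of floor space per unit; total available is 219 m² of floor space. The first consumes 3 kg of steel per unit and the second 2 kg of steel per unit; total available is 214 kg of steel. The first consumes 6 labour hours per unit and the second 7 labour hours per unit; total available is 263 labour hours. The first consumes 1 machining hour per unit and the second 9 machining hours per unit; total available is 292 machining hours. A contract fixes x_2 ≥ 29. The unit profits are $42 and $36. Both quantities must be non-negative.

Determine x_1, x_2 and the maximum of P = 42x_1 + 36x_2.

Feasible corners and P = 42x_1 + 36x_2:
  (0, 292/9) → P = 1168
  (0, 29) → P = 1044
  (323/47, 1489/47) → P = 67170/47
  (10, 29) → P = 1464

x_1 = 10, x_2 = 29, maximum P = 1464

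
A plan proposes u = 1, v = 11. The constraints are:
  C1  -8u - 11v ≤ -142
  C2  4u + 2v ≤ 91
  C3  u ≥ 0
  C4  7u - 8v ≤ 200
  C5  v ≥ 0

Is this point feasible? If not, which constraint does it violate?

not feasible — violates C1

Constraint C1: -8u - 11v = -129, which is not ≤ -142. All other constraints are satisfied.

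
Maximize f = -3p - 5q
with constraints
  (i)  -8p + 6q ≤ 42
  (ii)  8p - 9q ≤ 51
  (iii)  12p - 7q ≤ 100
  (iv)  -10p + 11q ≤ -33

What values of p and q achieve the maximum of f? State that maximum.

p = -57/2, q = -31, maximum f = 481/2

Corner points and f = -3p - 5q:
  (-57/2, -31) → f = 481/2
  (-165/7, -171/7) → f = 1350/7
  (543/52, 47/13) → f = -2569/52
  (869/62, 302/31) → f = -5627/62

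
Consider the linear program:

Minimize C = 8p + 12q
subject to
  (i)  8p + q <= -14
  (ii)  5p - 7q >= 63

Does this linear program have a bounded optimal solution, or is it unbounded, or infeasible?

unbounded

From the feasible point (-35/61, -574/61), moving in the direction (-7, -5) keeps every constraint satisfied while C decreases without bound.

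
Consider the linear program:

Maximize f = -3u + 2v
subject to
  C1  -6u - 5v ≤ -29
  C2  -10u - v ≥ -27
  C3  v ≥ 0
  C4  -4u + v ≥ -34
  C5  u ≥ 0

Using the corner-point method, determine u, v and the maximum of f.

Extreme points and f = -3u + 2v:
  (53/22, 32/11) → f = -31/22
  (0, 29/5) → f = 58/5
  (0, 27) → f = 54

u = 0, v = 27, maximum f = 54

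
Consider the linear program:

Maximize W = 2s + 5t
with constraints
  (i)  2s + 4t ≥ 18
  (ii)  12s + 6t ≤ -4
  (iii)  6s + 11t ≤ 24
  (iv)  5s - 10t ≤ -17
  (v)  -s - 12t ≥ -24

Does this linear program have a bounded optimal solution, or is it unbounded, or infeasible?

The boundaries 2s + 4t = 18 and 6s + 11t = 24 meet at (-51, 30), but that point violates -s - 12t ≥ -24. Every candidate vertex is excluded by some other constraint, so the feasible region is empty.

infeasible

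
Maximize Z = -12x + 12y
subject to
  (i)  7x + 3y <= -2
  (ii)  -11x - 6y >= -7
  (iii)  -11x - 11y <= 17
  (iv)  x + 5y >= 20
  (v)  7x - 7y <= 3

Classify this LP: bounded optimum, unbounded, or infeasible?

From the feasible point (-11/3, 71/9), moving in the direction (-6, 11) keeps every constraint satisfied while Z increases without bound.

unbounded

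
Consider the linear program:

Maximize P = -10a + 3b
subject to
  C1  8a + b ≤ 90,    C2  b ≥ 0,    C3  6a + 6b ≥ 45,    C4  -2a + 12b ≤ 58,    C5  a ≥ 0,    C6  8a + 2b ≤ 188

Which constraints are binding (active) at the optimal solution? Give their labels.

Corner points and P = -10a + 3b:
  (45/4, 0) → P = -225/2
  (73/7, 46/7) → P = -592/7
  (15/2, 0) → P = -75
  (16/7, 73/14) → P = -101/14

The maximum is at (16/7, 73/14). Substituting into each constraint, equality holds for C3 and C4; the remaining constraints have slack.

C3 and C4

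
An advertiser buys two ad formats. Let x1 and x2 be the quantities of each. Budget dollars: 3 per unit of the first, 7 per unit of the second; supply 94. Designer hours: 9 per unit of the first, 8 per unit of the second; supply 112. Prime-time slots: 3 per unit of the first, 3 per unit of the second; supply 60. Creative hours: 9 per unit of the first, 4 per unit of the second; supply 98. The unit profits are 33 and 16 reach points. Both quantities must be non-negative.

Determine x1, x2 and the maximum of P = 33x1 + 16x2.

x1 = 28/3, x2 = 7/2, maximum P = 364

Corner points and P = 33x1 + 16x2:
  (0, 0) → P = 0
  (0, 94/7) → P = 1504/7
  (98/9, 0) → P = 1078/3
  (32/39, 170/13) → P = 3072/13
  (28/3, 7/2) → P = 364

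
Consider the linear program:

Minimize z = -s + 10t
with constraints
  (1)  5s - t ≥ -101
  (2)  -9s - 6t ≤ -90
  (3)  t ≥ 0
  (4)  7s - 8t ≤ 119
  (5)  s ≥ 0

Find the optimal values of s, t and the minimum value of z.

Corner points and z = -s + 10t:
  (0, 101) → z = 1010
  (10, 0) → z = -10
  (0, 15) → z = 150
  (17, 0) → z = -17
The feasible region is unbounded (it extends along (1, 5), (8, 7)), but z strictly increases along every unbounded feasible direction, so there is no improving ray and the minimum is attained at a vertex.

s = 17, t = 0, minimum z = -17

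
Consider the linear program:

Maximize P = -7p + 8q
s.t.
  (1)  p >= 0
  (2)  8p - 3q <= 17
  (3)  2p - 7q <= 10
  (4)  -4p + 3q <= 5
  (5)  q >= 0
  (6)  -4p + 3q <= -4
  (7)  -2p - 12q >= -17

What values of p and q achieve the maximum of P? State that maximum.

p = 11/6, q = 10/9, maximum P = -71/18

Feasible corners and P = -7p + 8q:
  (17/8, 0) → P = -119/8
  (5/2, 1) → P = -19/2
  (1, 0) → P = -7
  (11/6, 10/9) → P = -71/18

The binding constraints are -4p + 3q = -4 and -2p - 12q = -17.
Solving simultaneously gives p = 11/6, q = 10/9.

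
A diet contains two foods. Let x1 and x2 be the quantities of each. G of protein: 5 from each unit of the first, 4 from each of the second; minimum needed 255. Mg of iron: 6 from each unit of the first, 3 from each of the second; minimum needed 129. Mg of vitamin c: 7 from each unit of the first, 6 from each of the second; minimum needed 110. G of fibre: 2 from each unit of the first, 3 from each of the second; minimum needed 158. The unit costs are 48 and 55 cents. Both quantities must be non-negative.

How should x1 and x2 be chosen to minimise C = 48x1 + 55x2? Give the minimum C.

Extreme points and C = 48x1 + 55x2:
  (0, 255/4) → C = 14025/4
  (79, 0) → C = 3792
  (19, 40) → C = 3112
The feasible region is unbounded (it extends along (0, 1), (1, 0)), but C strictly increases along every unbounded feasible direction, so there is no improving ray and the minimum is attained at a vertex.

x1 = 19, x2 = 40, minimum C = 3112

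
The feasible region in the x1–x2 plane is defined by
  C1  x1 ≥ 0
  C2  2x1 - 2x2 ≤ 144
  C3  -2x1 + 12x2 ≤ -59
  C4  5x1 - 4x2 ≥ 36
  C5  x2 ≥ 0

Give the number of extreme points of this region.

Pairwise boundary intersections that survive every other constraint:
  (161/2, 17/2)
  (72, 0)
  (59/2, 0)

3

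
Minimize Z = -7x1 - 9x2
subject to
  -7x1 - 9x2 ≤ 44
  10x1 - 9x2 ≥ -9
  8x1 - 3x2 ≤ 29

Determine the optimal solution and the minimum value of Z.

Corner points and Z = -7x1 - 9x2:
  (-53/17, -377/153) → Z = 44
  (43/31, -185/31) → Z = 44
  (48/7, 181/21) → Z = -879/7

x1 = 48/7, x2 = 181/21, minimum Z = -879/7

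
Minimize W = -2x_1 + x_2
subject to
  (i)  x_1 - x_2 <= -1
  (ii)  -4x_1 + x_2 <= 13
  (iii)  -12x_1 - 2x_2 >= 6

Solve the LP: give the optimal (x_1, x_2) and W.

x_1 = -4/7, x_2 = 3/7, minimum W = 11/7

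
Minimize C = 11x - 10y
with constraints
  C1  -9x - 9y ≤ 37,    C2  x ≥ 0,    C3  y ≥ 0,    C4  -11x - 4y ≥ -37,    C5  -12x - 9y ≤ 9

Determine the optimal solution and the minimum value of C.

x = 0, y = 37/4, minimum C = -185/2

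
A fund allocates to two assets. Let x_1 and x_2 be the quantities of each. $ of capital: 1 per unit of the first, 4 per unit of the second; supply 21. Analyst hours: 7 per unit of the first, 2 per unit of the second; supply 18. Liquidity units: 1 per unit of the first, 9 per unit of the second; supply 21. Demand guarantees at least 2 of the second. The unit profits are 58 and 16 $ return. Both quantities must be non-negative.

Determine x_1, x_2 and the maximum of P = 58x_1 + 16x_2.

Vertices and P = 58x_1 + 16x_2:
  (0, 7/3) → P = 112/3
  (0, 2) → P = 32
  (120/61, 129/61) → P = 9024/61
  (2, 2) → P = 148

x_1 = 2, x_2 = 2, maximum P = 148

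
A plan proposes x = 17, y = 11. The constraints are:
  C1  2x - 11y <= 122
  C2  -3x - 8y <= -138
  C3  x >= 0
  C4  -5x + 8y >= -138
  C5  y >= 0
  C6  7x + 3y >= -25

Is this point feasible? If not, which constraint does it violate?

C1: -87 ≤ 122 ✓
C2: -139 ≤ -138 ✓
C3: 17 ≥ 0 ✓
C4: 3 ≥ -138 ✓
C5: 11 ≥ 0 ✓
C6: 152 ≥ -25 ✓

feasible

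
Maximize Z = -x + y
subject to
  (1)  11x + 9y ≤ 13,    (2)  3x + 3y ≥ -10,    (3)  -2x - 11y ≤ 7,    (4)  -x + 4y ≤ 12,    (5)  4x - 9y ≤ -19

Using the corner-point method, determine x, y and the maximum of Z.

x = -76/15, y = 26/15, maximum Z = 34/5

Corner points and Z = -x + y:
  (-56/53, 145/53) → Z = 201/53
  (-2/5, 29/15) → Z = 7/3
  (-76/15, 26/15) → Z = 34/5
  (-49/13, 17/39) → Z = 164/39

The binding constraints are 3x + 3y = -10 and -x + 4y = 12.
Solving simultaneously gives x = -76/15, y = 26/15.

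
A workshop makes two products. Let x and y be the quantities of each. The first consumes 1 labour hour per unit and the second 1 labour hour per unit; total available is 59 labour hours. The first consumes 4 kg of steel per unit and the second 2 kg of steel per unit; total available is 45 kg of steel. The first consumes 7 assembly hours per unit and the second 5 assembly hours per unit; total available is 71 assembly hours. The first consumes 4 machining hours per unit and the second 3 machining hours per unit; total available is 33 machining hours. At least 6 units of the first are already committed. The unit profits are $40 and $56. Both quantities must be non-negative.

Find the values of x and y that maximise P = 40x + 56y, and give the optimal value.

Vertices and P = 40x + 56y:
  (33/4, 0) → P = 330
  (6, 0) → P = 240
  (6, 3) → P = 408

x = 6, y = 3, maximum P = 408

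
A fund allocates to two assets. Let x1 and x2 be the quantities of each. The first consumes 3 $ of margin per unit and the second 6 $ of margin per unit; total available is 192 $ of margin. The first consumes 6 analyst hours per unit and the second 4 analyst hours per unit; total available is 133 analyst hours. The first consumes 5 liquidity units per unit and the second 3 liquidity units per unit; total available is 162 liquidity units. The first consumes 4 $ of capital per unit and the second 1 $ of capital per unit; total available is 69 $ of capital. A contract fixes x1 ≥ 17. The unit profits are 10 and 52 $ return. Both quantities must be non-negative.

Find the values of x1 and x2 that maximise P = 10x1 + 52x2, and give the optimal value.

Corner points and P = 10x1 + 52x2:
  (69/4, 0) → P = 345/2
  (17, 0) → P = 170
  (17, 1) → P = 222

x1 = 17, x2 = 1, maximum P = 222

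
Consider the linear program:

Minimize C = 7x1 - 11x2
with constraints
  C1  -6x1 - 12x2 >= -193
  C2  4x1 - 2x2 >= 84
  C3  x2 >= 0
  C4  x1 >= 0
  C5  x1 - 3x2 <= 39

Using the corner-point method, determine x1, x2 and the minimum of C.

Vertices and C = 7x1 - 11x2:
  (697/30, 67/15) → C = 227/2
  (193/6, 0) → C = 1351/6
  (21, 0) → C = 147

x1 = 697/30, x2 = 67/15, minimum C = 227/2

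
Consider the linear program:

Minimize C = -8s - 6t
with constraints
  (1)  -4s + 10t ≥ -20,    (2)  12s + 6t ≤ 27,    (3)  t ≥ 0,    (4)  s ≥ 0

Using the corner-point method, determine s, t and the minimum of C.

s = 0, t = 9/2, minimum C = -27

Extreme points and C = -8s - 6t:
  (9/4, 0) → C = -18
  (0, 9/2) → C = -27
  (0, 0) → C = 0

At the optimal vertex, 12s + 6t = 27 and s = 0.
Solving simultaneously gives s = 0, t = 9/2.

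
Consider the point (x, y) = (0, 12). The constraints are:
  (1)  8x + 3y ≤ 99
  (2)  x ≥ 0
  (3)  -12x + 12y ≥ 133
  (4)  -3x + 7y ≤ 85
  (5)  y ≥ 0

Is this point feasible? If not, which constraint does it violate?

feasible

(1): 36 ≤ 99 ✓
(2): 0 ≥ 0 ✓
(3): 144 ≥ 133 ✓
(4): 84 ≤ 85 ✓
(5): 12 ≥ 0 ✓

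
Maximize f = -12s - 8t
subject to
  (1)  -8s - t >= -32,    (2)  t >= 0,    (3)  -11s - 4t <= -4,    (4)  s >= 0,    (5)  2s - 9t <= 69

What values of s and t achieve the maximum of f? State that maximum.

Corner points and f = -12s - 8t:
  (4, 0) → f = -48
  (0, 32) → f = -256
  (4/11, 0) → f = -48/11
  (0, 1) → f = -8

At the optimal vertex, t = 0 and -11s - 4t = -4.
Solving simultaneously gives s = 4/11, t = 0.

s = 4/11, t = 0, maximum f = -48/11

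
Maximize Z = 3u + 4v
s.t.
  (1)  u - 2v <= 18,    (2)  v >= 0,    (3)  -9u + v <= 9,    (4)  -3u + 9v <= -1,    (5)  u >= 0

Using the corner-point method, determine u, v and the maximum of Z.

u = 160/3, v = 53/3, maximum Z = 692/3

Extreme points and Z = 3u + 4v:
  (18, 0) → Z = 54
  (160/3, 53/3) → Z = 692/3
  (1/3, 0) → Z = 1

The binding constraints are u - 2v = 18 and -3u + 9v = -1.
Solving simultaneously gives u = 160/3, v = 53/3.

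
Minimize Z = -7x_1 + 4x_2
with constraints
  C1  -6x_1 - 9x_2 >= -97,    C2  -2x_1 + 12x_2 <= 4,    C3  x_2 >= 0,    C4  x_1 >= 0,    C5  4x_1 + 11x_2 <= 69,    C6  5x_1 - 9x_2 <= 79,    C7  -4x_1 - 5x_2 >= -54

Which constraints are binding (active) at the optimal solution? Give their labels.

Feasible corners and Z = -7x_1 + 4x_2:
  (0, 1/3) → Z = 4/3
  (314/29, 62/29) → Z = -1950/29
  (0, 0) → Z = 0
  (27/2, 0) → Z = -189/2

The minimum is at (27/2, 0). Substituting into each constraint, equality holds for C3 and C7; the remaining constraints have slack.

C3 and C7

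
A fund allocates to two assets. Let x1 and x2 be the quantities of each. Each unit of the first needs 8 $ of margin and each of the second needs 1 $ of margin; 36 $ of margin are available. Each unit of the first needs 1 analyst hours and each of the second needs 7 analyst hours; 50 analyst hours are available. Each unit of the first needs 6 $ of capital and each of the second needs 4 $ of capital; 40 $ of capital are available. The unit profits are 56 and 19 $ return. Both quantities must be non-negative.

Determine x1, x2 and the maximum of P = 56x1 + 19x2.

Extreme points and P = 56x1 + 19x2:
  (0, 0) → P = 0
  (0, 50/7) → P = 950/7
  (9/2, 0) → P = 252
  (4, 4) → P = 300
  (40/19, 130/19) → P = 4710/19

The binding constraints are 8x1 + x2 = 36 and 6x1 + 4x2 = 40.
Solving simultaneously gives x1 = 4, x2 = 4.

x1 = 4, x2 = 4, maximum P = 300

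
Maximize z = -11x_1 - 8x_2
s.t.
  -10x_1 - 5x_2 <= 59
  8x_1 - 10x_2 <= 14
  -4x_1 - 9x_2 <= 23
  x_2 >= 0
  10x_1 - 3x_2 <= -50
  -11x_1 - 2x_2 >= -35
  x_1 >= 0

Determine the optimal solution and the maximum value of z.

Vertices and z = -11x_1 - 8x_2:
  (5/53, 900/53) → z = -7255/53
  (0, 50/3) → z = -400/3
  (0, 35/2) → z = -140

The binding constraints are 10x_1 - 3x_2 = -50 and x_1 = 0.
Solving simultaneously gives x_1 = 0, x_2 = 50/3.

x_1 = 0, x_2 = 50/3, maximum z = -400/3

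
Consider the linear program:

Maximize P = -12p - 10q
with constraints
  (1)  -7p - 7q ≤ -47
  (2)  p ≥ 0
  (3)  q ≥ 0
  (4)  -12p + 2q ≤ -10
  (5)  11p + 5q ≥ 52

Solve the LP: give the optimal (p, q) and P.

p = 43/14, q = 51/14, maximum P = -513/7

Vertices and P = -12p - 10q:
  (47/7, 0) → P = -564/7
  (43/14, 51/14) → P = -513/7
  (77/41, 257/41) → P = -3494/41
The feasible region is unbounded (it extends along (1, 6), (1, 0)), but P strictly decreases along every unbounded feasible direction, so there is no improving ray and the maximum is attained at a vertex.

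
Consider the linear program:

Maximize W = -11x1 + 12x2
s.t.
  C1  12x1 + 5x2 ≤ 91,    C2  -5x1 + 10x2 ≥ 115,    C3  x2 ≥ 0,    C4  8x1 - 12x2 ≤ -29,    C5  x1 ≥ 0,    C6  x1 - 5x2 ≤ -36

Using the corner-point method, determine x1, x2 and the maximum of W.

x1 = 0, x2 = 91/5, maximum W = 1092/5

Extreme points and W = -11x1 + 12x2:
  (67/29, 367/29) → W = 3667/29
  (0, 91/5) → W = 1092/5
  (0, 23/2) → W = 138

The optimum lies where 12x1 + 5x2 = 91 and x1 = 0.
Solving simultaneously gives x1 = 0, x2 = 91/5.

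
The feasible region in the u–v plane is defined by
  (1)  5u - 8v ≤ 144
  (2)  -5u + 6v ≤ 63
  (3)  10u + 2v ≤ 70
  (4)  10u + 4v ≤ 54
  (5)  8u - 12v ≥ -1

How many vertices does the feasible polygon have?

5

Intersecting each pair of boundary lines and keeping only the points that satisfy every inequality leaves:
  (-684/5, -207/2)
  (424/45, -109/9)
  (-125/2, -499/12)
  (43/5, -8)
  (161/38, 221/76)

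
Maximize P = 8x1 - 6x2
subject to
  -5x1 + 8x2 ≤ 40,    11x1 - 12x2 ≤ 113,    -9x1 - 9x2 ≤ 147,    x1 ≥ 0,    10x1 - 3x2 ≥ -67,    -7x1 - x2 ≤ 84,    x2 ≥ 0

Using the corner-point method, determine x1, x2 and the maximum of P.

x1 = 346/7, x2 = 1005/28, maximum P = 2521/14

Feasible corners and P = 8x1 - 6x2:
  (346/7, 1005/28) → P = 2521/14
  (0, 5) → P = -30
  (113/11, 0) → P = 904/11
  (0, 0) → P = 0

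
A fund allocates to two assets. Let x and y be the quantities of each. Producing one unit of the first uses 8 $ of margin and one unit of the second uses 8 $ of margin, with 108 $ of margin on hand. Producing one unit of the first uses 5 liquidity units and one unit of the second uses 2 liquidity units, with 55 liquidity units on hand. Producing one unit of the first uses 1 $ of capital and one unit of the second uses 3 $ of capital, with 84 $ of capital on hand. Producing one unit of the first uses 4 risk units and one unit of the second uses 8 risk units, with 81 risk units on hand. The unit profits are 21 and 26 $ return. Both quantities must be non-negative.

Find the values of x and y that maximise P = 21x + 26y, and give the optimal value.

x = 27/4, y = 27/4, maximum P = 1269/4

Feasible corners and P = 21x + 26y:
  (0, 0) → P = 0
  (0, 81/8) → P = 1053/4
  (11, 0) → P = 231
  (28/3, 25/6) → P = 913/3
  (27/4, 27/4) → P = 1269/4

The binding constraints are 8x + 8y = 108 and 4x + 8y = 81.
Solving simultaneously gives x = 27/4, y = 27/4.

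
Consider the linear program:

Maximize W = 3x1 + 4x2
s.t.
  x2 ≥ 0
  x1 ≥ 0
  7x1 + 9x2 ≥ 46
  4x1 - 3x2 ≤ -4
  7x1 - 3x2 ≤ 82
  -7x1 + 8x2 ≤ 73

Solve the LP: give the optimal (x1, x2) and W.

x1 = 17, x2 = 24, maximum W = 147

Extreme points and W = 3x1 + 4x2:
  (0, 46/9) → W = 184/9
  (0, 73/8) → W = 73/2
  (34/19, 212/57) → W = 1154/57
  (17, 24) → W = 147

At the optimal vertex, 4x1 - 3x2 = -4 and -7x1 + 8x2 = 73.
Solving simultaneously gives x1 = 17, x2 = 24.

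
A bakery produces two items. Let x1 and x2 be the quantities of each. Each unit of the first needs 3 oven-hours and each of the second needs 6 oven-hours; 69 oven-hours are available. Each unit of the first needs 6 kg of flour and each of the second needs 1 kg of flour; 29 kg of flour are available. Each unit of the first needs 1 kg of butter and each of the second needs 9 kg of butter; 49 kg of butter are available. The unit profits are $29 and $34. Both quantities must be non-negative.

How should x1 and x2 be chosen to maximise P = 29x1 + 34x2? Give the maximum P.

x1 = 4, x2 = 5, maximum P = 286

Feasible corners and P = 29x1 + 34x2:
  (0, 0) → P = 0
  (0, 49/9) → P = 1666/9
  (29/6, 0) → P = 841/6
  (4, 5) → P = 286

The binding constraints are 6x1 + x2 = 29 and x1 + 9x2 = 49.
Solving simultaneously gives x1 = 4, x2 = 5.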